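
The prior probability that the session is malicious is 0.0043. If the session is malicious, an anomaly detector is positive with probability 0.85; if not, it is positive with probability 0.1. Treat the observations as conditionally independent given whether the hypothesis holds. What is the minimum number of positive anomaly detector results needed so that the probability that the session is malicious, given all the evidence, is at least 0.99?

Prior odds: 0.0043 ÷ 0.9957 = 43/9957.
Likelihood ratio of a positive = 0.85/0.1 = 8.5.
Target posterior odds = 0.99/0.01 = 99.
Need (43/9957) × 8.5ⁿ ≥ 99, i.e. 8.5ⁿ ≥ 985743/43.
8.5⁴ = 5220.0625 falls short of 985743/43 but 8.5⁵ = 44370.53125 reaches it, so n = 5.

5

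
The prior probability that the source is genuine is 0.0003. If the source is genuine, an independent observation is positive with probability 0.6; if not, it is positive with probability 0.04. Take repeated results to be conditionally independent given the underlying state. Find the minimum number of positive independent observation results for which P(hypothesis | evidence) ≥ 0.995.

5

Prior odds = 0.0003/0.9997 = 3/9997.
Likelihood ratio of a positive = 0.6/0.04 = 15.
Target odds: 0.995 ÷ 0.005 = 199.
Need (3/9997) × 15ⁿ ≥ 199, i.e. 15ⁿ ≥ 1989403/3.
15⁴ = 50625 falls short of 1989403/3 but 15⁵ = 759375 reaches it, so n = 5.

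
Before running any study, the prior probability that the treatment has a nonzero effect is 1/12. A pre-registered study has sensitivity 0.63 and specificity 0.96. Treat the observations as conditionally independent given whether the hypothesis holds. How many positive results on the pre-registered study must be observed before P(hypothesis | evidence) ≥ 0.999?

Prior odds = (1/12)/(11/12) = 1/11.
False-positive rate = 1 − 0.96 = 0.04; likelihood ratio of a positive = 0.63/0.04 = 15.75.
Target odds: 0.999 ÷ 0.001 = 999.
Need (1/11) × 15.75ⁿ ≥ 999, i.e. 15.75ⁿ ≥ 10989.
15.75³ = 3906.984375 falls short of 10989 but 15.75⁴ = 15752961/256 reaches it, so n = 4.

4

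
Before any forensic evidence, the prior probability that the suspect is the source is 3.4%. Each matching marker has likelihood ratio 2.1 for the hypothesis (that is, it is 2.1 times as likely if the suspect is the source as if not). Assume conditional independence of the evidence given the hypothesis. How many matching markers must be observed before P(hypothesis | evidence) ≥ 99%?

11

Prior odds = 0.034/0.966 = 17/483.
Likelihood ratio per matching marker = 2.1.
Target odds: 0.99 ÷ 0.01 = 99.
Require 2.1ⁿ ≥ 99 ÷ (17/483) = 47817/17.
2.1¹⁰ ≈1667.99 falls short of 47817/17 but 2.1¹¹ ≈3502.78 reaches it, so n = 11.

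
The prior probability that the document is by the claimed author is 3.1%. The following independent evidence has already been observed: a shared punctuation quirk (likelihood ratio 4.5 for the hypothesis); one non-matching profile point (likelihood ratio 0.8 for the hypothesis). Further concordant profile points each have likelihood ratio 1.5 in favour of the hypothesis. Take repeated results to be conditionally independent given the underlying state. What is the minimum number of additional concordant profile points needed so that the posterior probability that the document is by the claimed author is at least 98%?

15

Prior odds = 0.031/0.969 = 31/969.
Combined Bayes factor of the evidence already in hand = 4.5 × 0.8 = 3.6.
Odds after that evidence = (31/969) × 3.6 = 186/1615.
Target odds = 0.98/0.02 = 49.
Need 1.5ⁿ ≥ 49 ÷ (186/1615) = 79135/186.
1.5¹⁴ = 4782969/16384 falls short of 79135/186 but 1.5¹⁵ = 14348907/32768 reaches it, so n = 15.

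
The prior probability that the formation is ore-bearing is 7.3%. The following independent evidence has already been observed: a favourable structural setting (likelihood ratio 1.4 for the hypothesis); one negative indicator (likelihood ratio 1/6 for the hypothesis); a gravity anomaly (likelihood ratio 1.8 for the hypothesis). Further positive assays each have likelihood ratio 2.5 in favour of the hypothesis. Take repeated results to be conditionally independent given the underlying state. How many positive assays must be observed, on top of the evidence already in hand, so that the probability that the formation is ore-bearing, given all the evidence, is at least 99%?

Prior odds = 0.073/0.927 = 73/927.
Combined Bayes factor of the evidence already in hand = 1.4 × (1/6) × 1.8 = 0.42.
Odds after that evidence = (73/927) × 0.42 = 511/15450.
Target odds = 0.99/0.01 = 99.
Need 2.5ⁿ ≥ 99 ÷ (511/15450) = 1529550/511.
2.5⁸ = 390625/256 falls short of 1529550/511 but 2.5⁹ = 1953125/512 reaches it, so n = 9.

9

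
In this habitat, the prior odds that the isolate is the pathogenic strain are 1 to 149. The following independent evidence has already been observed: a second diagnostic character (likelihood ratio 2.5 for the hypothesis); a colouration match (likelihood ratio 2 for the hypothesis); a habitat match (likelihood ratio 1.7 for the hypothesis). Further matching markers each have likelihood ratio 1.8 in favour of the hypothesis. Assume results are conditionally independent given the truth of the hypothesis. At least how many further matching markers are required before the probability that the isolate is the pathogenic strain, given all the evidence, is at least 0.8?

Prior odds = 1/149.
Combined Bayes factor of the evidence already in hand = 2.5 × 2 × 1.7 = 8.5.
Odds after that evidence = (1/149) × 8.5 = 17/298.
Target odds = 0.8/0.2 = 4.
Need 1.8ⁿ ≥ 4 ÷ (17/298) = 1192/17.
1.8⁷ = 4782969/78125 falls short of 1192/17 but 1.8⁸ = 43046721/390625 reaches it, so n = 8.

8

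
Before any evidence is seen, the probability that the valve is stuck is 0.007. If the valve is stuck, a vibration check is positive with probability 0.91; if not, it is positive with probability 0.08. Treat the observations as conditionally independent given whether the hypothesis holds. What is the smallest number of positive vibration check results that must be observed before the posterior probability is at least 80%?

Prior odds = 0.007/0.993 = 7/993.
Likelihood ratio of a positive = 0.91/0.08 = 11.375.
Target odds: 0.8 ÷ 0.2 = 4.
Require 11.375ⁿ ≥ 4 ÷ (7/993) = 3972/7.
11.375² = 129.390625 falls short of 3972/7 but 11.375³ = 753571/512 reaches it, so n = 3.

3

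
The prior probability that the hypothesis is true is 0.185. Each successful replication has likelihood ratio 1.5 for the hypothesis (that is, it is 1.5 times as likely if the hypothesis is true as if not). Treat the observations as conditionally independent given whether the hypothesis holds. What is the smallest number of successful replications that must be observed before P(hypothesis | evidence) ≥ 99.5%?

Prior odds = 0.185/0.815 = 37/163.
Likelihood ratio per successful replication = 1.5.
Target odds: 0.995 ÷ 0.005 = 199.
Need (37/163) × 1.5ⁿ ≥ 199, i.e. 1.5ⁿ ≥ 32437/37.
1.5¹⁶ = 43046721/65536 falls short of 32437/37 but 1.5¹⁷ = 129140163/131072 reaches it, so n = 17.

17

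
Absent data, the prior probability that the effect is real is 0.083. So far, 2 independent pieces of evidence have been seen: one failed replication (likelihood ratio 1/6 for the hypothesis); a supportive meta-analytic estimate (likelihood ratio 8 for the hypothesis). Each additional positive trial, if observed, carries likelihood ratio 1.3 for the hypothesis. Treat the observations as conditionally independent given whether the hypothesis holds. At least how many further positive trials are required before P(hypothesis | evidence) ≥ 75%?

13

Prior odds = 0.083/0.917 = 83/917.
Combined Bayes factor of the evidence already in hand = (1/6) × 8 = 4/3.
Odds after that evidence = (83/917) × 4/3 = 332/2751.
Target odds = 0.75/0.25 = 3.
Need 1.3ⁿ ≥ 3 ÷ (332/2751) = 8253/332.
1.3¹² ≈23.2981 falls short of 8253/332 but 1.3¹³ ≈30.2875 reaches it, so n = 13.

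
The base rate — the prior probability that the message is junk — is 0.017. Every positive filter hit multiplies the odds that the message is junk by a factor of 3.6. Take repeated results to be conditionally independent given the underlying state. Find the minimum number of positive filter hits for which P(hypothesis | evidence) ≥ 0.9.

Prior odds = 0.017/0.983 = 17/983.
Likelihood ratio per positive filter hit = 3.6.
Target posterior odds = 0.9/0.1 = 9.
Need (17/983) × 3.6ⁿ ≥ 9, i.e. 3.6ⁿ ≥ 8847/17.
3.6⁴ = 167.9616 falls short of 8847/17 but 3.6⁵ = 604.66176 reaches it, so n = 5.

5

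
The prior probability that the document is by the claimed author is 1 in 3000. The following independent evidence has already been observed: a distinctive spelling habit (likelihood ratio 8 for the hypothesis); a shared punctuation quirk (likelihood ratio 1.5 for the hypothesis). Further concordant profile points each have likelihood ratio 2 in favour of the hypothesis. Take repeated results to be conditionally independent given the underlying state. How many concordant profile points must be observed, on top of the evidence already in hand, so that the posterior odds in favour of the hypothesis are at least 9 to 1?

Prior odds = (1/3000)/(2999/3000) = 1/2999.
Combined Bayes factor of the evidence already in hand = 8 × 1.5 = 12.
Odds after that evidence = (1/2999) × 12 = 12/2999.
Target odds = 9.
Need 2ⁿ ≥ 9 ÷ (12/2999) = 2249.25.
2¹¹ = 2048 falls short of 2249.25 but 2¹² = 4096 reaches it, so n = 12.

12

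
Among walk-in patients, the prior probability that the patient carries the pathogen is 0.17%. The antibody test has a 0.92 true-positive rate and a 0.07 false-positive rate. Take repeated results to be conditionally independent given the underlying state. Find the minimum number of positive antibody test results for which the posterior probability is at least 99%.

5

Prior odds: 0.0017 ÷ 0.9983 = 17/9983.
Likelihood ratio of a positive result = 0.92/0.07 = 92/7.
Target posterior odds = 0.99/0.01 = 99.
Require (92/7)ⁿ ≥ 99 ÷ (17/9983) = 988317/17.
(92/7)⁴ = 71639296/2401 falls short of 988317/17 but (92/7)⁵ ≈392147 reaches it, so n = 5.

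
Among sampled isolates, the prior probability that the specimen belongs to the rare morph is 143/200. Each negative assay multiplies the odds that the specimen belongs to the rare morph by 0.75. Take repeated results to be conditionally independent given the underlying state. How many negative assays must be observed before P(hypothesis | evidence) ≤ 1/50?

Prior odds = 0.715/0.285 = 143/57.
Likelihood ratio per negative assay = 0.75.
Target posterior odds = 0.02/0.98 = 1/49.
Need (143/57) × 0.75ⁿ ≤ 1/49, i.e. 0.75ⁿ ≤ 57/7007.
0.75¹⁶ ≈0.0100226 is still above 57/7007 but 0.75¹⁷ ≈0.00751695 is at or below it, so n = 17.

17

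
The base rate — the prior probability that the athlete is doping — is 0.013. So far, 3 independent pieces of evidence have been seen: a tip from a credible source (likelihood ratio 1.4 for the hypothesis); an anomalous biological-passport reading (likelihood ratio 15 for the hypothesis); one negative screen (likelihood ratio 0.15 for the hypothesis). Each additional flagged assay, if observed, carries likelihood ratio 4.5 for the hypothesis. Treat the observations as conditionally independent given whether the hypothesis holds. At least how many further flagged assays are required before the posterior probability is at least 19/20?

Prior odds = 0.013/0.987 = 13/987.
Combined Bayes factor of the evidence already in hand = 1.4 × 15 × 0.15 = 3.15.
Odds after that evidence = (13/987) × 3.15 = 39/940.
Target odds = 0.95/0.05 = 19.
Need 4.5ⁿ ≥ 19 ÷ (39/940) = 17860/39.
4.5⁴ = 410.0625 falls short of 17860/39 but 4.5⁵ = 1845.28125 reaches it, so n = 5.

5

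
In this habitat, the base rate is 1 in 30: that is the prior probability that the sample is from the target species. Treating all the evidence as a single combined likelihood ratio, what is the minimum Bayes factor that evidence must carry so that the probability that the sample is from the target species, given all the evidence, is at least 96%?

Prior odds = (1/30)/(29/30) = 1/29.
Target odds = 0.96/0.04 = 24.
Required Bayes factor = 24 ÷ (1/29) = 696.

696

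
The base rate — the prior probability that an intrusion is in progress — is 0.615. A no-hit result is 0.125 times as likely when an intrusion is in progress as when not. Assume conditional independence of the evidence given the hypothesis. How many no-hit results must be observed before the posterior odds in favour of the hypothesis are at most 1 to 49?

Prior odds: 0.615 ÷ 0.385 = 123/77.
Likelihood ratio per no-hit result = 0.125.
Target odds = 1/49.
Need (123/77) × 0.125ⁿ ≤ 1/49, i.e. 0.125ⁿ ≤ 11/861.
0.125² = 0.015625 is still above 11/861 but 0.125³ = 0.001953125 is at or below it, so n = 3.

3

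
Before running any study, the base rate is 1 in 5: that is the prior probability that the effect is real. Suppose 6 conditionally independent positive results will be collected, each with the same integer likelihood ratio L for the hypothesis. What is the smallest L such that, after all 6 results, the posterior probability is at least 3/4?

2

Prior odds = 0.2/0.8 = 0.25.
Target odds = 0.75/0.25 = 3.
Need L⁶ ≥ 3 ÷ 0.25 = 12.
1⁶ = 1 < 12 ≤ 64 = 2⁶, so L = 2.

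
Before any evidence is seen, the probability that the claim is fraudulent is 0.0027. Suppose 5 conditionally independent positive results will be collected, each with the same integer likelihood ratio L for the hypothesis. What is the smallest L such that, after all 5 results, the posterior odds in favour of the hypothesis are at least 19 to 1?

Prior odds = 0.0027/0.9973 = 27/9973.
Target odds = 19.
Need L⁵ ≥ 19 ÷ (27/9973) = 189487/27.
5⁵ = 3125 < 189487/27 ≤ 7776 = 6⁵, so L = 6.

6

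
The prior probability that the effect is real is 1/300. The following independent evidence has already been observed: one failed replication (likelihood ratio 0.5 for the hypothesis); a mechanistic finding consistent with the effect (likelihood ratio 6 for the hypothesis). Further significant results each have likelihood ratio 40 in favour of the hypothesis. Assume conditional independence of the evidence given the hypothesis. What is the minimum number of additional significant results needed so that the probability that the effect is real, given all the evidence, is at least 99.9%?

4

Prior odds = (1/300)/(299/300) = 1/299.
Combined Bayes factor of the evidence already in hand = 0.5 × 6 = 3.
Odds after that evidence = (1/299) × 3 = 3/299.
Target odds = 0.999/0.001 = 999.
Need 40ⁿ ≥ 999 ÷ (3/299) = 99567.
40³ = 64000 falls short of 99567 but 40⁴ = 2560000 reaches it, so n = 4.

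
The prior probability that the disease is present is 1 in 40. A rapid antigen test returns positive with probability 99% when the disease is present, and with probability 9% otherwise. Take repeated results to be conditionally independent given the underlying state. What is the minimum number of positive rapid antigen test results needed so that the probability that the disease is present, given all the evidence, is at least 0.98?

4

Prior odds: 0.025 ÷ 0.975 = 1/39.
Likelihood ratio of a positive result = 0.99/0.09 = 11.
Target odds: 0.98 ÷ 0.02 = 49.
Require 11ⁿ ≥ 49 ÷ (1/39) = 1911.
11³ = 1331 falls short of 1911 but 11⁴ = 14641 reaches it, so n = 4.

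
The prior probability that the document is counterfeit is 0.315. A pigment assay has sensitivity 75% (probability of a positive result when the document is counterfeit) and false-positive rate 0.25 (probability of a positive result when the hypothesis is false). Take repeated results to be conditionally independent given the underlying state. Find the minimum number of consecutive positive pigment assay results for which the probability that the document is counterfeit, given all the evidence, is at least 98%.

Prior odds = 0.315/0.685 = 63/137.
Likelihood ratio of a positive result = 0.75/0.25 = 3.
Target odds: 0.98 ÷ 0.02 = 49.
Require 3ⁿ ≥ 49 ÷ (63/137) = 959/9.
3⁴ = 81 falls short of 959/9 but 3⁵ = 243 reaches it, so n = 5.

5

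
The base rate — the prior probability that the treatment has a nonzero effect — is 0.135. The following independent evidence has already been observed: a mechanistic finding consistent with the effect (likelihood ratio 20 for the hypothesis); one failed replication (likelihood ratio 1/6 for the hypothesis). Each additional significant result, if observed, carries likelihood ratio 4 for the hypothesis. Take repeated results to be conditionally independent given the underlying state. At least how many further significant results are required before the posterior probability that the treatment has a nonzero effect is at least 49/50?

Prior odds = 0.135/0.865 = 27/173.
Combined Bayes factor of the evidence already in hand = 20 × (1/6) = 10/3.
Odds after that evidence = (27/173) × 10/3 = 90/173.
Target odds = 0.98/0.02 = 49.
Need 4ⁿ ≥ 49 ÷ (90/173) = 8477/90.
4³ = 64 falls short of 8477/90 but 4⁴ = 256 reaches it, so n = 4.

4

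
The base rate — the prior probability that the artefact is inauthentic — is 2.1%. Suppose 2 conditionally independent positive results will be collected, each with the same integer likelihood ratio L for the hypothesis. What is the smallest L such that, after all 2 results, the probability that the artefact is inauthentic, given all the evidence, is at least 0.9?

21

Prior odds = 0.021/0.979 = 21/979.
Target odds = 0.9/0.1 = 9.
Need L² ≥ 9 ÷ (21/979) = 2937/7.
20² = 400 < 2937/7 ≤ 441 = 21², so L = 21.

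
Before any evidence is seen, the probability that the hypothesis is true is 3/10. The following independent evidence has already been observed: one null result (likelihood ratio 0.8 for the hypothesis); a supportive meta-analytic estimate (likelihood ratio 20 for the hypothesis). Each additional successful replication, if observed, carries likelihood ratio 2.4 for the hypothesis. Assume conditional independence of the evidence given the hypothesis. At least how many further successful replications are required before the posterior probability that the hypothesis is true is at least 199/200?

Prior odds = 0.3/0.7 = 3/7.
Combined Bayes factor of the evidence already in hand = 0.8 × 20 = 16.
Odds after that evidence = (3/7) × 16 = 48/7.
Target odds = 0.995/0.005 = 199.
Need 2.4ⁿ ≥ 199 ÷ (48/7) = 1393/48.
2.4³ = 13.824 falls short of 1393/48 but 2.4⁴ = 33.1776 reaches it, so n = 4.

4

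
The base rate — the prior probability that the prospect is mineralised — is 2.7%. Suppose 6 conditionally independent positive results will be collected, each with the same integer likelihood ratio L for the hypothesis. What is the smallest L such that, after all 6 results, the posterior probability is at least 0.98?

Prior odds = 0.027/0.973 = 27/973.
Target odds = 0.98/0.02 = 49.
Need L⁶ ≥ 49 ÷ (27/973) = 47677/27.
3⁶ = 729 < 47677/27 ≤ 4096 = 4⁶, so L = 4.

4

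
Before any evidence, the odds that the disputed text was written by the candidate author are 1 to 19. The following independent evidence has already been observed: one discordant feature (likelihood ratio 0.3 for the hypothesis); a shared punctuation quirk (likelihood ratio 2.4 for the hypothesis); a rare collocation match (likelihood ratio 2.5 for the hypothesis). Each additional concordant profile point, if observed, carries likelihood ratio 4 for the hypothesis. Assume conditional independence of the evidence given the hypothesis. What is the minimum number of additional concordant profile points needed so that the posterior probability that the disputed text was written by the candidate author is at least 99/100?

Prior odds = 1/19.
Combined Bayes factor of the evidence already in hand = 0.3 × 2.4 × 2.5 = 1.8.
Odds after that evidence = (1/19) × 1.8 = 9/95.
Target odds = 0.99/0.01 = 99.
Need 4ⁿ ≥ 99 ÷ (9/95) = 1045.
4⁵ = 1024 falls short of 1045 but 4⁶ = 4096 reaches it, so n = 6.

6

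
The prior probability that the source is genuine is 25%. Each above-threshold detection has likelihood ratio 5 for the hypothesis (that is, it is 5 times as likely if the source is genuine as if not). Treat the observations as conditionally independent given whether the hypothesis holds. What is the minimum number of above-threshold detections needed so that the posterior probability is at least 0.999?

5

Prior odds = 0.25/0.75 = 1/3.
Likelihood ratio per above-threshold detection = 5.
Target posterior odds = 0.999/0.001 = 999.
Need (1/3) × 5ⁿ ≥ 999, i.e. 5ⁿ ≥ 2997.
5⁴ = 625 falls short of 2997 but 5⁵ = 3125 reaches it, so n = 5.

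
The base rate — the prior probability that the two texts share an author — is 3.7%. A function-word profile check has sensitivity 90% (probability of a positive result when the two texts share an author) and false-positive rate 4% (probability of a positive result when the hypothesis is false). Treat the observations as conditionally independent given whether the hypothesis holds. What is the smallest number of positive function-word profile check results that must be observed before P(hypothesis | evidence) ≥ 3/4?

2

Prior odds = 0.037/0.963 = 37/963.
Likelihood ratio of a positive result = 0.9/0.04 = 22.5.
Target odds: 0.75 ÷ 0.25 = 3.
Require 22.5ⁿ ≥ 3 ÷ (37/963) = 2889/37.
22.5¹ = 22.5 falls short of 2889/37 but 22.5² = 506.25 reaches it, so n = 2.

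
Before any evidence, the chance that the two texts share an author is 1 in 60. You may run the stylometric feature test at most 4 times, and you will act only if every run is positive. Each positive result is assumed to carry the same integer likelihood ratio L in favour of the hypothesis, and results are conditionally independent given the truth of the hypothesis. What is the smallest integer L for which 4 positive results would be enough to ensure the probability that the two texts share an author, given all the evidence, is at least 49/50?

8

Prior odds = (1/60)/(59/60) = 1/59.
Target odds = 0.98/0.02 = 49.
Need L⁴ ≥ 49 ÷ (1/59) = 2891.
7⁴ = 2401 < 2891 ≤ 4096 = 8⁴, so L = 8.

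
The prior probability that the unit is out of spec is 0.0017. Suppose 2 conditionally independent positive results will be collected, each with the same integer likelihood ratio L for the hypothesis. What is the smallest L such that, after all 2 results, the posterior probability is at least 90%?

Prior odds = 0.0017/0.9983 = 17/9983.
Target odds = 0.9/0.1 = 9.
Need L² ≥ 9 ÷ (17/9983) = 89847/17.
72² = 5184 < 89847/17 ≤ 5329 = 73², so L = 73.

73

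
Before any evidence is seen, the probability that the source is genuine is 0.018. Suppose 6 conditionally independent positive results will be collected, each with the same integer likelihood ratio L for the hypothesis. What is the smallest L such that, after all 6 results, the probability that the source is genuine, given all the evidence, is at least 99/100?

5

Prior odds = 0.018/0.982 = 9/491.
Target odds = 0.99/0.01 = 99.
Need L⁶ ≥ 99 ÷ (9/491) = 5401.
4⁶ = 4096 < 5401 ≤ 15625 = 5⁶, so L = 5.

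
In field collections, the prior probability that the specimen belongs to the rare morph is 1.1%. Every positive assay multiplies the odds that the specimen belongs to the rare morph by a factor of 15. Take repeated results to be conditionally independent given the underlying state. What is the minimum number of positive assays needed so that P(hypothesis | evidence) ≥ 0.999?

5

Prior odds = 0.011/0.989 = 11/989.
Likelihood ratio per positive assay = 15.
Target posterior odds = 0.999/0.001 = 999.
Need (11/989) × 15ⁿ ≥ 999, i.e. 15ⁿ ≥ 988011/11.
15⁴ = 50625 falls short of 988011/11 but 15⁵ = 759375 reaches it, so n = 5.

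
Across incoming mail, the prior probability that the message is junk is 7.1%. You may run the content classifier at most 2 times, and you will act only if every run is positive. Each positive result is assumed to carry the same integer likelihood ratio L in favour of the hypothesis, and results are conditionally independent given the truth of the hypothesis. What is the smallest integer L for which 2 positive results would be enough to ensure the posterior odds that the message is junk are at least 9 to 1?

Prior odds = 0.071/0.929 = 71/929.
Target odds = 9.
Need L² ≥ 9 ÷ (71/929) = 8361/71.
10² = 100 < 8361/71 ≤ 121 = 11², so L = 11.

11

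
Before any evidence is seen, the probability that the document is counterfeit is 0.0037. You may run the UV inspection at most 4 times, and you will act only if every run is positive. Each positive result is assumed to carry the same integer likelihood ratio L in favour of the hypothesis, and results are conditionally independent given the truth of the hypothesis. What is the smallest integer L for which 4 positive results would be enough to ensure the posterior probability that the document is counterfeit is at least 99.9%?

Prior odds = 0.0037/0.9963 = 37/9963.
Target odds = 0.999/0.001 = 999.
Need L⁴ ≥ 999 ÷ (37/9963) = 269001.
22⁴ = 234256 < 269001 ≤ 279841 = 23⁴, so L = 23.

23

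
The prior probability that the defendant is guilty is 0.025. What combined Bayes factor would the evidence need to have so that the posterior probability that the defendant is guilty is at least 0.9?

351

Prior odds = 0.025/0.975 = 1/39.
Target odds = 0.9/0.1 = 9.
Required Bayes factor = 9 ÷ (1/39) = 351.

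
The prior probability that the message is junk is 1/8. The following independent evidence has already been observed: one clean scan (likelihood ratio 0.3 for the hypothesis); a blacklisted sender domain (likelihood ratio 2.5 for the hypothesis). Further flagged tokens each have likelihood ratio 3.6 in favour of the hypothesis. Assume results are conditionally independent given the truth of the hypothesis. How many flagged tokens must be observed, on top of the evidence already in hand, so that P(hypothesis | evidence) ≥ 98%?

Prior odds = 0.125/0.875 = 1/7.
Combined Bayes factor of the evidence already in hand = 0.3 × 2.5 = 0.75.
Odds after that evidence = (1/7) × 0.75 = 3/28.
Target odds = 0.98/0.02 = 49.
Need 3.6ⁿ ≥ 49 ÷ (3/28) = 1372/3.
3.6⁴ = 167.9616 falls short of 1372/3 but 3.6⁵ = 604.66176 reaches it, so n = 5.

5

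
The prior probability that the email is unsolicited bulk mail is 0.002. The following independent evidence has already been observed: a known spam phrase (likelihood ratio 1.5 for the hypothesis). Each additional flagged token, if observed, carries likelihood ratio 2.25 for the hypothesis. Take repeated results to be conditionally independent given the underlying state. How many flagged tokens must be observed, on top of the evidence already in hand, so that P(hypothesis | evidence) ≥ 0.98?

Prior odds = 0.002/0.998 = 1/499.
Bayes factor of the evidence already in hand = 1.5.
Odds after that evidence = (1/499) × 1.5 = 3/998.
Target odds = 0.98/0.02 = 49.
Need 2.25ⁿ ≥ 49 ÷ (3/998) = 48902/3.
2.25¹¹ ≈7481.83 falls short of 48902/3 but 2.25¹² ≈16834.1 reaches it, so n = 12.

12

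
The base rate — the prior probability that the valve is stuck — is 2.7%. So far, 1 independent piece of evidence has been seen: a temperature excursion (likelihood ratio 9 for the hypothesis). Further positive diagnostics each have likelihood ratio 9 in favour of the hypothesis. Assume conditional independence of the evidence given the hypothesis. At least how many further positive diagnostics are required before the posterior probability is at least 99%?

Prior odds = 0.027/0.973 = 27/973.
Bayes factor of the evidence already in hand = 9.
Odds after that evidence = (27/973) × 9 = 243/973.
Target odds = 0.99/0.01 = 99.
Need 9ⁿ ≥ 99 ÷ (243/973) = 10703/27.
9² = 81 falls short of 10703/27 but 9³ = 729 reaches it, so n = 3.

3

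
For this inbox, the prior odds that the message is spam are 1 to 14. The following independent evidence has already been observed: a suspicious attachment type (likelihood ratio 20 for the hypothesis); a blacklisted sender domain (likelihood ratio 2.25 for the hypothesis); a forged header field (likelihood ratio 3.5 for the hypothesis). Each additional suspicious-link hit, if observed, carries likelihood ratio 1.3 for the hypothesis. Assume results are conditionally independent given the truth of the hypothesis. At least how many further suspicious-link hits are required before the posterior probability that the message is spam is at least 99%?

Prior odds = 1/14.
Combined Bayes factor of the evidence already in hand = 20 × 2.25 × 3.5 = 157.5.
Odds after that evidence = (1/14) × 157.5 = 11.25.
Target odds = 0.99/0.01 = 99.
Need 1.3ⁿ ≥ 99 ÷ 11.25 = 8.8.
1.3⁸ = 815730721/100000000 falls short of 8.8 but 1.3⁹ ≈10.6045 reaches it, so n = 9.

9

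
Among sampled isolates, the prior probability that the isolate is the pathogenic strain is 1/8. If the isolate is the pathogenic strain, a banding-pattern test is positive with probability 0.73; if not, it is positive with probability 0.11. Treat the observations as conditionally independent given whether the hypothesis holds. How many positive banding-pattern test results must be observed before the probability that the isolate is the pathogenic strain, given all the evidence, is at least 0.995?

4

Prior odds: 0.125 ÷ 0.875 = 1/7.
Likelihood ratio of a positive = 0.73/0.11 = 73/11.
Target posterior odds = 0.995/0.005 = 199.
Require (73/11)ⁿ ≥ 199 ÷ (1/7) = 1393.
(73/11)³ = 389017/1331 falls short of 1393 but (73/11)⁴ = 28398241/14641 reaches it, so n = 4.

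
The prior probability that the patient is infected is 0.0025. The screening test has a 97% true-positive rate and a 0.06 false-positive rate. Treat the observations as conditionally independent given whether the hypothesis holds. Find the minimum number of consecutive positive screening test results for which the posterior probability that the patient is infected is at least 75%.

Prior odds: 0.0025 ÷ 0.9975 = 1/399.
Likelihood ratio of a positive result = 0.97/0.06 = 97/6.
Target odds: 0.75 ÷ 0.25 = 3.
Require (97/6)ⁿ ≥ 3 ÷ (1/399) = 1197.
(97/6)² = 9409/36 falls short of 1197 but (97/6)³ = 912673/216 reaches it, so n = 3.

3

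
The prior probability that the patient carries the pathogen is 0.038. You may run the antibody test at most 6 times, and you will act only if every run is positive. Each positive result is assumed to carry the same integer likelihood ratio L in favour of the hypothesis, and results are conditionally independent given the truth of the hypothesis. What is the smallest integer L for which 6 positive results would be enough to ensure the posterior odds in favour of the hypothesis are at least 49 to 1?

4

Prior odds = 0.038/0.962 = 19/481.
Target odds = 49.
Need L⁶ ≥ 49 ÷ (19/481) = 23569/19.
3⁶ = 729 < 23569/19 ≤ 4096 = 4⁶, so L = 4.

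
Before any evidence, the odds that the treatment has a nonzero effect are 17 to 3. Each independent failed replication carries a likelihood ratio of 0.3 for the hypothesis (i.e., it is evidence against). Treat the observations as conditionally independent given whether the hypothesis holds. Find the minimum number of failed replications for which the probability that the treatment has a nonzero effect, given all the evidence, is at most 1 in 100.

Prior odds = 17/3.
Likelihood ratio per failed replication = 0.3.
Target posterior odds = 0.01/0.99 = 1/99.
Require 0.3ⁿ ≤ 1/99 ÷ (17/3) = 1/561.
0.3⁵ = 243/100000 is still above 1/561 but 0.3⁶ = 729/1000000 is at or below it, so n = 6.

6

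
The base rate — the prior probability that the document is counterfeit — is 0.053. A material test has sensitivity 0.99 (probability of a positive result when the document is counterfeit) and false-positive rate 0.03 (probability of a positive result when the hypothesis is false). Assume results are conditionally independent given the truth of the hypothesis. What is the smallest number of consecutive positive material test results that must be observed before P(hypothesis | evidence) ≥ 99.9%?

3

Prior odds: 0.053 ÷ 0.947 = 53/947.
Likelihood ratio of a positive result = 0.99/0.03 = 33.
Target odds: 0.999 ÷ 0.001 = 999.
Need (53/947) × 33ⁿ ≥ 999, i.e. 33ⁿ ≥ 946053/53.
33² = 1089 falls short of 946053/53 but 33³ = 35937 reaches it, so n = 3.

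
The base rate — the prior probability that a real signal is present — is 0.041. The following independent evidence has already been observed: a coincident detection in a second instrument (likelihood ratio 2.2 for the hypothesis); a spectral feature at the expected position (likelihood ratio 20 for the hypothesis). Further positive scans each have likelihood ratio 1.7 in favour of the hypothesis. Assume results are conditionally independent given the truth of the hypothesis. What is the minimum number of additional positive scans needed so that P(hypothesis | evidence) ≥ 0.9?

Prior odds = 0.041/0.959 = 41/959.
Combined Bayes factor of the evidence already in hand = 2.2 × 20 = 44.
Odds after that evidence = (41/959) × 44 = 1804/959.
Target odds = 0.9/0.1 = 9.
Need 1.7ⁿ ≥ 9 ÷ (1804/959) = 8631/1804.
1.7² = 2.89 falls short of 8631/1804 but 1.7³ = 4.913 reaches it, so n = 3.

3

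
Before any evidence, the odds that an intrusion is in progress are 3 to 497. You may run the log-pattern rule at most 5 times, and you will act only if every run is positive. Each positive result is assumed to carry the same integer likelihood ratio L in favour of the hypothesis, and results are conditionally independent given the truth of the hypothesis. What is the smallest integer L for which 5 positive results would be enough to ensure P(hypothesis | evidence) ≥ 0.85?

Prior odds = 3/497.
Target odds = 0.85/0.15 = 17/3.
Need L⁵ ≥ 17/3 ÷ (3/497) = 8449/9.
3⁵ = 243 < 8449/9 ≤ 1024 = 4⁵, so L = 4.

4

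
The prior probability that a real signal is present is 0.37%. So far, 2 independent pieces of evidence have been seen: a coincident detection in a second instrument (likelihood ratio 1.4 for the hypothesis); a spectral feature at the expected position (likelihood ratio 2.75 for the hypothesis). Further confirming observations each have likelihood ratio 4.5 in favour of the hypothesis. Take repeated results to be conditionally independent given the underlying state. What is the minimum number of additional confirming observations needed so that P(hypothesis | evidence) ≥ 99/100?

6

Prior odds = 0.0037/0.9963 = 37/9963.
Combined Bayes factor of the evidence already in hand = 1.4 × 2.75 = 3.85.
Odds after that evidence = (37/9963) × 3.85 = 2849/199260.
Target odds = 0.99/0.01 = 99.
Need 4.5ⁿ ≥ 99 ÷ (2849/199260) = 1793340/259.
4.5⁵ = 1845.28125 falls short of 1793340/259 but 4.5⁶ = 8303.765625 reaches it, so n = 6.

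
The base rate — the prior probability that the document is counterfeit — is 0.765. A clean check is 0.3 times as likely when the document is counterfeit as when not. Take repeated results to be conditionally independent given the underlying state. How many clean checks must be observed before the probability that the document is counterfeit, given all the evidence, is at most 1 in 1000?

Prior odds: 0.765 ÷ 0.235 = 153/47.
Likelihood ratio per clean check = 0.3.
Target posterior odds = 0.001/0.999 = 1/999.
Need (153/47) × 0.3ⁿ ≤ 1/999, i.e. 0.3ⁿ ≤ 47/152847.
0.3⁶ = 729/1000000 is still above 47/152847 but 0.3⁷ = 2187/10000000 is at or below it, so n = 7.

7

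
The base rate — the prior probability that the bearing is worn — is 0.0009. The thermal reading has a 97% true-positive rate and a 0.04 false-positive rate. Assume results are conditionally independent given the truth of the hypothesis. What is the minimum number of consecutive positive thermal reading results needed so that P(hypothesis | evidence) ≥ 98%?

4

Prior odds = 0.0009/0.9991 = 9/9991.
Likelihood ratio of a positive result = 0.97/0.04 = 24.25.
Target posterior odds = 0.98/0.02 = 49.
Require 24.25ⁿ ≥ 49 ÷ (9/9991) = 489559/9.
24.25³ = 912673/64 falls short of 489559/9 but 24.25⁴ = 88529281/256 reaches it, so n = 4.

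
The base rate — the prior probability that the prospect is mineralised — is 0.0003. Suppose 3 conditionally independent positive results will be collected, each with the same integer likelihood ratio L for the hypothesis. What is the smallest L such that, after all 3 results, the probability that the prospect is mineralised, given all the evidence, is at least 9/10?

32

Prior odds = 0.0003/0.9997 = 3/9997.
Target odds = 0.9/0.1 = 9.
Need L³ ≥ 9 ÷ (3/9997) = 29991.
31³ = 29791 < 29991 ≤ 32768 = 32³, so L = 32.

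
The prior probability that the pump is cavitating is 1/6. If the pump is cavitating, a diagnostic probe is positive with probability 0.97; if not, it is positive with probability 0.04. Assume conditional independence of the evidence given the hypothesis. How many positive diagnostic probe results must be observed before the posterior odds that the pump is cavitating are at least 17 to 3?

2

Prior odds: (1/6) ÷ (5/6) = 0.2.
Likelihood ratio of a positive = 0.97/0.04 = 24.25.
Target odds = 17/3.
Need 0.2 × 24.25ⁿ ≥ 17/3, i.e. 24.25ⁿ ≥ 85/3.
24.25¹ = 24.25 falls short of 85/3 but 24.25² = 588.0625 reaches it, so n = 2.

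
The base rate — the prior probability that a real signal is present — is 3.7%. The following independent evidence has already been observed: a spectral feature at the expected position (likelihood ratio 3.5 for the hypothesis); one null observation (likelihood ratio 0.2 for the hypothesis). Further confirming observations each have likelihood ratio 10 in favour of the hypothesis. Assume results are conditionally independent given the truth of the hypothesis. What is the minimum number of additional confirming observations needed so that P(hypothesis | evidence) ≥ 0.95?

3

Prior odds = 0.037/0.963 = 37/963.
Combined Bayes factor of the evidence already in hand = 3.5 × 0.2 = 0.7.
Odds after that evidence = (37/963) × 0.7 = 259/9630.
Target odds = 0.95/0.05 = 19.
Need 10ⁿ ≥ 19 ÷ (259/9630) = 182970/259.
10² = 100 falls short of 182970/259 but 10³ = 1000 reaches it, so n = 3.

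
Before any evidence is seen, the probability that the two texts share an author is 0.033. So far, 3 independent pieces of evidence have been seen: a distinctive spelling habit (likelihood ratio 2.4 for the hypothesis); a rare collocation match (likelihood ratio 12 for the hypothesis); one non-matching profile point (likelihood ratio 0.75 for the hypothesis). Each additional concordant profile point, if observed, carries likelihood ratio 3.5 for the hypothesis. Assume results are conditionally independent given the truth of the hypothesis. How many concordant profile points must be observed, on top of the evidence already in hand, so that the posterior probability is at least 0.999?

Prior odds = 0.033/0.967 = 33/967.
Combined Bayes factor of the evidence already in hand = 2.4 × 12 × 0.75 = 21.6.
Odds after that evidence = (33/967) × 21.6 = 3564/4835.
Target odds = 0.999/0.001 = 999.
Need 3.5ⁿ ≥ 999 ÷ (3564/4835) = 178895/132.
3.5⁵ = 525.21875 falls short of 178895/132 but 3.5⁶ = 1838.265625 reaches it, so n = 6.

6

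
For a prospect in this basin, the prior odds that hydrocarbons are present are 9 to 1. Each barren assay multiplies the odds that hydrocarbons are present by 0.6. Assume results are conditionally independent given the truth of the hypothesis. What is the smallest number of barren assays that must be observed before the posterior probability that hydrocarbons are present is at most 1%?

Prior odds = 9.
Likelihood ratio per barren assay = 0.6.
Target odds: 0.01 ÷ 0.99 = 1/99.
Require 0.6ⁿ ≤ 1/99 ÷ 9 = 1/891.
0.6¹³ ≈0.00130607 is still above 1/891 but 0.6¹⁴ ≈0.000783642 is at or below it, so n = 14.

14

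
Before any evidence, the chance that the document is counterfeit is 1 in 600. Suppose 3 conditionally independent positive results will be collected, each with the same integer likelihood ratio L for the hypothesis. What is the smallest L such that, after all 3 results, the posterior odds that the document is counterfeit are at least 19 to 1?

Prior odds = (1/600)/(599/600) = 1/599.
Target odds = 19.
Need L³ ≥ 19 ÷ (1/599) = 11381.
22³ = 10648 < 11381 ≤ 12167 = 23³, so L = 23.

23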